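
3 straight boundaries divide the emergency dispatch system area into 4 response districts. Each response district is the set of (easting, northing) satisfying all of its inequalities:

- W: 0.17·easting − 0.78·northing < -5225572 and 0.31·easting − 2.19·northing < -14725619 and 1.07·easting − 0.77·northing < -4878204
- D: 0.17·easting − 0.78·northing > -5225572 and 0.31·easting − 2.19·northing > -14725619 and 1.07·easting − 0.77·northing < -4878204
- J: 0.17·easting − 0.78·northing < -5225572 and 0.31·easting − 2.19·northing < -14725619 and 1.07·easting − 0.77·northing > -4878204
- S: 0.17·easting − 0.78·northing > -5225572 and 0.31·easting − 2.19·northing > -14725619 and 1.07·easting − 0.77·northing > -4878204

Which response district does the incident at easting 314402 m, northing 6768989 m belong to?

0.17·314402 − 0.78·6768989 = -5226363.080, which is < -5225572
0.31·314402 − 2.19·6768989 = -14726621.290, which is < -14725619
1.07·314402 − 0.77·6768989 = -4875711.390, which is > -4878204
This sign pattern matches J.

J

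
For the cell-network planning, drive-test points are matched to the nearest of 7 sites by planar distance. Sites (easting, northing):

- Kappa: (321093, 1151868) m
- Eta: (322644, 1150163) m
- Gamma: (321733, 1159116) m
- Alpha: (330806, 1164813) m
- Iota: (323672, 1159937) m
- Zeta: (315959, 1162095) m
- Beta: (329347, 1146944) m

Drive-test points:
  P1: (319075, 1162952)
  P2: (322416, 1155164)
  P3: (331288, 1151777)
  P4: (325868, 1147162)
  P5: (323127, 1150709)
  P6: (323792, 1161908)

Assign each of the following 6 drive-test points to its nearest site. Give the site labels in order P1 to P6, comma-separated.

Zeta, Kappa, Beta, Beta, Eta, Iota

P1 → Zeta (d²=10443905.00)
P2 → Kappa (d²=12613945.00)
P3 → Beta (d²=27125370.00)
P4 → Beta (d²=12150965.00)
P5 → Eta (d²=531405.00)
P6 → Iota (d²=3899241.00)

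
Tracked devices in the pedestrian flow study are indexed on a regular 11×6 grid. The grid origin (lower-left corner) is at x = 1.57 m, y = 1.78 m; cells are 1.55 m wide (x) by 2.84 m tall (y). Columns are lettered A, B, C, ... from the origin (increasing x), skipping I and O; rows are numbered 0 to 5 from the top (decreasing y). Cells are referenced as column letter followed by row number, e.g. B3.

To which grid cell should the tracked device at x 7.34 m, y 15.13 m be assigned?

Column index: ⌊(7.34 − 1.57) / 1.55⌋ = ⌊3.723⌋ = 3 → column D
Row offset from origin: ⌊(15.13 − 1.78) / 2.84⌋ = ⌊4.701⌋ = 4 → row 1 (counted from top)

D1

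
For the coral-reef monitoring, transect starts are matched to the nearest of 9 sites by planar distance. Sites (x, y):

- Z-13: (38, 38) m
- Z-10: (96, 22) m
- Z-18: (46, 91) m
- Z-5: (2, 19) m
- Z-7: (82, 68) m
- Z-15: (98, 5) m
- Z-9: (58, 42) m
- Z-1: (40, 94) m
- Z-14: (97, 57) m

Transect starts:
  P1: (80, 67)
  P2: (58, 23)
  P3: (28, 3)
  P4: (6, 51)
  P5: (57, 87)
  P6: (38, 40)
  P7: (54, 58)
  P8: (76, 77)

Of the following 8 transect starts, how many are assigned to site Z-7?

2

P1 → Z-7
P2 → Z-9
P3 → Z-5
P4 → Z-5
P5 → Z-18
P6 → Z-13
P7 → Z-9
P8 → Z-7
2 of the 8 go to Z-7.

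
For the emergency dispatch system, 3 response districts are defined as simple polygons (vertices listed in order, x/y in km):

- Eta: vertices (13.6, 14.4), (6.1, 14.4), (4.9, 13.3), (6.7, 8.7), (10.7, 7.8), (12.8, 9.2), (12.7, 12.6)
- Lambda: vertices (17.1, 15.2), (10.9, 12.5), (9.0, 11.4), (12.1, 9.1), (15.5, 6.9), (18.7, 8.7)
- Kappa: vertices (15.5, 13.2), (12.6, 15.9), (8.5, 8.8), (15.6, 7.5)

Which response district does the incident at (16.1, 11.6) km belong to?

Lambda

Cast a ray rightward from (16.1, 11.6). For each polygon, the edges (by vertex number in listed order) whose endpoints lie on opposite sides of y = 11.6, where each meets that height, and whether that is right or left of the point:
Eta: 3–4 at x≈5.57 (left), 6–7 at x≈12.73 (left) → 0 crossings.
Lambda: 2–3 at x≈9.35 (left), 6–1 at x≈17.99 (right) → 1 crossing.
Kappa: 2–3 at x≈10.12 (left), 4–1 at x≈15.53 (left) → 0 crossings.
Only Lambda has an odd count, so the point is inside Lambda.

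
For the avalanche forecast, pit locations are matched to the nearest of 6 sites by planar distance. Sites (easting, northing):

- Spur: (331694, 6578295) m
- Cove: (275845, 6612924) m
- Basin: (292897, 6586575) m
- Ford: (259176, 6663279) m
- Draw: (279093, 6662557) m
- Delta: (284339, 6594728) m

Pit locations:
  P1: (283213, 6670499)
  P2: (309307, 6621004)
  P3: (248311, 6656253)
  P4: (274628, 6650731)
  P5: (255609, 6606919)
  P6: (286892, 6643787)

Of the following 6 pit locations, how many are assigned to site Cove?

P1 → Draw
P2 → Cove
P3 → Ford
P4 → Draw
P5 → Cove
P6 → Draw
2 of the 6 go to Cove.

2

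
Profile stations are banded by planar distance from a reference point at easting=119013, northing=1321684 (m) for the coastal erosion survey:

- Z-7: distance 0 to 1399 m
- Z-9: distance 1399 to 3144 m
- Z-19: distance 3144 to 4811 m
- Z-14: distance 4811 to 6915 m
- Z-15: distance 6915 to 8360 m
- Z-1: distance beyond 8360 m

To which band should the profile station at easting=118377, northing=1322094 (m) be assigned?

Distance = √((118377−119013)² + (1322094−1321684)²) = √(404496.000 + 168100.000) = 756.701 m.
0 ≤ 756.701 < 1399 → Z-7.

Z-7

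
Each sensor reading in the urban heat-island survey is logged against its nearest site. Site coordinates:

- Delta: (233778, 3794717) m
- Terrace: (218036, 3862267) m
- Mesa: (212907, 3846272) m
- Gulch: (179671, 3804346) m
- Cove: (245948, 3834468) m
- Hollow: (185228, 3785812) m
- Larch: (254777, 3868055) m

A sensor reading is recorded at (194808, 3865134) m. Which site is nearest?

Squared distances to each site:
Delta: 6477214789.000; Terrace: 547759673.000; Mesa: 683348845.000; Gulch: 3924309713.000; Cove: 3555703156.000; Hollow: 6383756084.000; Larch: 3604813202.000.
Minimum at Terrace.

Terrace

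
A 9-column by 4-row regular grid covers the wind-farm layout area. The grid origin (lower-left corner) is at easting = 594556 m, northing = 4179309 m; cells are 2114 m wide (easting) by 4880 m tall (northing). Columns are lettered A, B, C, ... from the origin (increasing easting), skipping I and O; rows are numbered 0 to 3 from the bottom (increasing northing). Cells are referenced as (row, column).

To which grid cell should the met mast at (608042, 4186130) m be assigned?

(1, G)

Column index: ⌊(608042 − 594556) / 2114⌋ = ⌊6.379⌋ = 6 → column G
Row offset from origin: ⌊(4186130 − 4179309) / 4880⌋ = ⌊1.398⌋ = 1 → row 1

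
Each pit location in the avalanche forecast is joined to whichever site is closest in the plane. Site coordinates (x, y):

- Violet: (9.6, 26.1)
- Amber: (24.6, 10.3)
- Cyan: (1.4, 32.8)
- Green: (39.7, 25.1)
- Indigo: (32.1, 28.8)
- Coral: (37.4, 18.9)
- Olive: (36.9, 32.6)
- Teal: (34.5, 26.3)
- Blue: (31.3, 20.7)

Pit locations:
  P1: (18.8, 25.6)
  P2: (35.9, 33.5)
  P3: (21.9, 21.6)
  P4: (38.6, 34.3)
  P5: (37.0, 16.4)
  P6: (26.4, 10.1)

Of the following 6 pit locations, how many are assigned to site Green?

0

P1 → Violet
P2 → Olive
P3 → Blue
P4 → Olive
P5 → Coral
P6 → Amber
0 of the 6 go to Green.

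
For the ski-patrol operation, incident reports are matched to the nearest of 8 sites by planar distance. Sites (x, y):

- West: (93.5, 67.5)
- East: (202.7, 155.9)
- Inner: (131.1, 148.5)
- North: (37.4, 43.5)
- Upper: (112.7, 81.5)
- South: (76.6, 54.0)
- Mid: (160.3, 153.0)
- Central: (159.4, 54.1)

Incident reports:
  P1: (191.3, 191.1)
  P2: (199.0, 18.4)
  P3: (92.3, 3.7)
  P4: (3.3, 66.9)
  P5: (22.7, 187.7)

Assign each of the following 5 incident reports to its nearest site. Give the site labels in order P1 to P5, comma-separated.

P1 → East (d²=1369.00)
P2 → Central (d²=2842.65)
P3 → South (d²=2776.58)
P4 → North (d²=1710.37)
P5 → Inner (d²=13287.20)

East, Central, South, North, Inner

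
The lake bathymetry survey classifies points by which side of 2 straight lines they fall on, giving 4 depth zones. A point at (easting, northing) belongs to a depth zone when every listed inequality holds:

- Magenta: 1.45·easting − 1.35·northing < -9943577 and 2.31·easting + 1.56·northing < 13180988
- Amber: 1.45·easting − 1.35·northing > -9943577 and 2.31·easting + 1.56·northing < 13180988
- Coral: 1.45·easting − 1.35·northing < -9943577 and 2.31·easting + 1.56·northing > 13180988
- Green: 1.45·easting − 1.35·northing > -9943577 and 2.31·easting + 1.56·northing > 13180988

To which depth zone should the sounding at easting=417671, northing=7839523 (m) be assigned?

1.45·417671 − 1.35·7839523 = -9977733.100, which is < -9943577
2.31·417671 + 1.56·7839523 = 13194475.890, which is > 13180988
This sign pattern matches Coral.

Coral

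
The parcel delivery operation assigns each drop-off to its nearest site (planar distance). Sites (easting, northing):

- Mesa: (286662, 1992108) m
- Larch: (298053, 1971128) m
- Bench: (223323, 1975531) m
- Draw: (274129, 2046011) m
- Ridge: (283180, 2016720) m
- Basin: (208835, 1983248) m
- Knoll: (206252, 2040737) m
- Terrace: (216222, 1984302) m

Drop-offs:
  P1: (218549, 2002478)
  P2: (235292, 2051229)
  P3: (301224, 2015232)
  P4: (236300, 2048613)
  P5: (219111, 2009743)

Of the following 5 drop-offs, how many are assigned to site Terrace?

2

P1 → Terrace
P2 → Knoll
P3 → Ridge
P4 → Knoll
P5 → Terrace
2 of the 5 go to Terrace.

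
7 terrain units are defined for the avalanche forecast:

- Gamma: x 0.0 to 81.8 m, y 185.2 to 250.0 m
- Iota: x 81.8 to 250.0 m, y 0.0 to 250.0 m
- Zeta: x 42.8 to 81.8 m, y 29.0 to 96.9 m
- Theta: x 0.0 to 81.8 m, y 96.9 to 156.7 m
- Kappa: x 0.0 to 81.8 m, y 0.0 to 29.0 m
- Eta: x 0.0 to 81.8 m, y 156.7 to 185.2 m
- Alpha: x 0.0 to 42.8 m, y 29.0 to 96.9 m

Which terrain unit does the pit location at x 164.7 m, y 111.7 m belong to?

The point has x = 164.7 and y = 111.7.
Only Iota satisfies 81.8 ≤ x ≤ 250.0 and 0.0 ≤ y ≤ 250.0.

Iota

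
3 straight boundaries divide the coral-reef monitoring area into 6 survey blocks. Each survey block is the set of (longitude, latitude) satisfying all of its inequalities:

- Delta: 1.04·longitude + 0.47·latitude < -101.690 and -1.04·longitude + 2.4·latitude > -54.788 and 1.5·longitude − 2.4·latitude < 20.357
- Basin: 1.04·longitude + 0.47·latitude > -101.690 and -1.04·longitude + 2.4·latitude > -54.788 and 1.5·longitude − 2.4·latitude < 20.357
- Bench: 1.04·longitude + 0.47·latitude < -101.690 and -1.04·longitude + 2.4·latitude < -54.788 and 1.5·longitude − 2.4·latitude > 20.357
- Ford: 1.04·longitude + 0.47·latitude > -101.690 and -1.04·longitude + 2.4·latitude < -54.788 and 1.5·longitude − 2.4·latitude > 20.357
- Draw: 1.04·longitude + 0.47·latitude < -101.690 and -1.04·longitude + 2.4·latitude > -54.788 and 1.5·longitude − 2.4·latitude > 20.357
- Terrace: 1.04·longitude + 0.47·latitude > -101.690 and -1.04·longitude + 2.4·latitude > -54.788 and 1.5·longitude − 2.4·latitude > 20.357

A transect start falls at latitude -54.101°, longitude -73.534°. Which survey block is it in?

Delta

1.04·-73.534 + 0.47·-54.101 = -101.903, which is < -101.690
-1.04·-73.534 + 2.4·-54.101 = -53.367, which is > -54.788
1.5·-73.534 − 2.4·-54.101 = 19.541, which is < 20.357
This sign pattern matches Delta.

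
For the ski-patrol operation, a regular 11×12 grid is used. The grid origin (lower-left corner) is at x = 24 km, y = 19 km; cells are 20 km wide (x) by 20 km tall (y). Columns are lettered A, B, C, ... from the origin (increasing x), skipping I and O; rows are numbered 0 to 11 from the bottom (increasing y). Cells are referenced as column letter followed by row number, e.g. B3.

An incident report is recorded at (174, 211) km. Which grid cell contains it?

H9

Column index: ⌊(174 − 24) / 20⌋ = ⌊7.500⌋ = 7 → column H
Row offset from origin: ⌊(211 − 19) / 20⌋ = ⌊9.600⌋ = 9 → row 9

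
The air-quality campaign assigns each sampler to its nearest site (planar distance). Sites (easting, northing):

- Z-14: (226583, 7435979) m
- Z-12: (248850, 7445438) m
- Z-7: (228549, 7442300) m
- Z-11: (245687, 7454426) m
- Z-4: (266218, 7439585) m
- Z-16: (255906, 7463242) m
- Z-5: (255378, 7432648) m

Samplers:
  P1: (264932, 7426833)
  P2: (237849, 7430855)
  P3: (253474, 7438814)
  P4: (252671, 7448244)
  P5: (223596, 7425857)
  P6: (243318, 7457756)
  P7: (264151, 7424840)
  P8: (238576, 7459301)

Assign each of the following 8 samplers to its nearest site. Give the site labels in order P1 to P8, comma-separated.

Z-5, Z-14, Z-5, Z-12, Z-14, Z-11, Z-5, Z-11

P1 → Z-5 (d²=125093141.00)
P2 → Z-14 (d²=153178132.00)
P3 → Z-5 (d²=41644772.00)
P4 → Z-12 (d²=22473677.00)
P5 → Z-14 (d²=111377053.00)
P6 → Z-11 (d²=16701061.00)
P7 → Z-5 (d²=137930393.00)
P8 → Z-11 (d²=74331946.00)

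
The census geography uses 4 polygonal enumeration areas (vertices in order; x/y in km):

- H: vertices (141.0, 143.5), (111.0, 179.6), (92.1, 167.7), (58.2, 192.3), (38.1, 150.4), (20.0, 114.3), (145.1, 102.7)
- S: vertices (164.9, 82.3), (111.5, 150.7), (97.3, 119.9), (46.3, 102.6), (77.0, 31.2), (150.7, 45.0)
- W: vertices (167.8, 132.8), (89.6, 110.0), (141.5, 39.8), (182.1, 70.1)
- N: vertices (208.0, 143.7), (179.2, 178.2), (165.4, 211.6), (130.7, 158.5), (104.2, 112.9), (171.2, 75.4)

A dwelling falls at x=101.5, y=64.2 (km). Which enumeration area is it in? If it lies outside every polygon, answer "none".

Cast a ray rightward from (101.5, 64.2). For each polygon, the edges (by vertex number in listed order) whose endpoints lie on opposite sides of y = 64.2, where each meets that height, and whether that is right or left of the point:
H: no edge straddles that height → 0 crossings.
S: 4–5 at x≈62.81 (left), 6–1 at x≈158.01 (right) → 1 crossing.
W: 2–3 at x≈123.46 (right), 3–4 at x≈174.19 (right) → 2 crossings.
N: no edge straddles that height → 0 crossings.
Only S has an odd count, so the point is inside S.

S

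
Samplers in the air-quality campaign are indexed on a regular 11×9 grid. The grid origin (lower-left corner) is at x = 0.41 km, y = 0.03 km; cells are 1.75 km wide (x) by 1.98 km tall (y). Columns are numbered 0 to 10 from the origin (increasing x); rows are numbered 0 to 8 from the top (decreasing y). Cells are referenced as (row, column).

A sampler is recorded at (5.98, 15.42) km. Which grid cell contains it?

(1, 3)

Column index: ⌊(5.98 − 0.41) / 1.75⌋ = ⌊3.183⌋ = 3
Row offset from origin: ⌊(15.42 − 0.03) / 1.98⌋ = ⌊7.773⌋ = 7 → row 1 (counted from top)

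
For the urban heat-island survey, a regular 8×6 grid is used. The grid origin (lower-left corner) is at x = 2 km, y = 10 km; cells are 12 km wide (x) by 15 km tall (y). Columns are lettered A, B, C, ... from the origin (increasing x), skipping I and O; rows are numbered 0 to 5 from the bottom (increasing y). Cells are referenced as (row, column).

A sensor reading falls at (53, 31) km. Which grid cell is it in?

Column index: ⌊(53 − 2) / 12⌋ = ⌊4.250⌋ = 4 → column E
Row offset from origin: ⌊(31 − 10) / 15⌋ = ⌊1.400⌋ = 1 → row 1

(1, E)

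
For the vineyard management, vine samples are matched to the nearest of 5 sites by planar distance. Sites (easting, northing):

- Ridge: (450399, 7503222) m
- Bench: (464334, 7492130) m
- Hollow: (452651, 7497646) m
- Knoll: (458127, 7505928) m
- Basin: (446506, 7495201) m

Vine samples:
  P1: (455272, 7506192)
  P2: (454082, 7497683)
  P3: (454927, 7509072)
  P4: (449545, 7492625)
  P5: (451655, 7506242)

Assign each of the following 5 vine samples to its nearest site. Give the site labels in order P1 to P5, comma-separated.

P1 → Knoll (d²=8220721.00)
P2 → Hollow (d²=2049130.00)
P3 → Knoll (d²=20124736.00)
P4 → Basin (d²=15871297.00)
P5 → Ridge (d²=10697936.00)

Knoll, Hollow, Knoll, Basin, Ridge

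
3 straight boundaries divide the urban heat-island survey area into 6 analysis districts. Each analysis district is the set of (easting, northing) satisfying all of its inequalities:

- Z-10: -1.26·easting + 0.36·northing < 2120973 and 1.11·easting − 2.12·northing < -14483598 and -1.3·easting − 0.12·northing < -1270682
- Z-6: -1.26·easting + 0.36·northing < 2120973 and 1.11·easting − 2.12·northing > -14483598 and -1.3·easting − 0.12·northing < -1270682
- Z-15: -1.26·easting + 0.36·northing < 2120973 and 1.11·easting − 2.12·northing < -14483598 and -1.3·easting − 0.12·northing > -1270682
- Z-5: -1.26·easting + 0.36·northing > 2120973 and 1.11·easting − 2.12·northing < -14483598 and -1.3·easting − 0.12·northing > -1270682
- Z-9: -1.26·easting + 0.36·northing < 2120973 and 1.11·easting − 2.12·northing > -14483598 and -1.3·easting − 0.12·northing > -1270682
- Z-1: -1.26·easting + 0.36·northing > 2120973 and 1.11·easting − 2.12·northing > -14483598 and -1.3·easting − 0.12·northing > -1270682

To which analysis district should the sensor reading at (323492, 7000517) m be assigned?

Z-9

-1.26·323492 + 0.36·7000517 = 2112586.200, which is < 2120973
1.11·323492 − 2.12·7000517 = -14482019.920, which is > -14483598
-1.3·323492 − 0.12·7000517 = -1260601.640, which is > -1270682
This sign pattern matches Z-9.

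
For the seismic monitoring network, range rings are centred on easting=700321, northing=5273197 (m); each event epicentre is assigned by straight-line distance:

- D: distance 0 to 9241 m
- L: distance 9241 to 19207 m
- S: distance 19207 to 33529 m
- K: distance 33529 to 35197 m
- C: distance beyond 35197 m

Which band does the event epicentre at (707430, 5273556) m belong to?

Distance = √((707430−700321)² + (5273556−5273197)²) = √(50537881.000 + 128881.000) = 7118.059 m.
0 ≤ 7118.059 < 9241 → D.

D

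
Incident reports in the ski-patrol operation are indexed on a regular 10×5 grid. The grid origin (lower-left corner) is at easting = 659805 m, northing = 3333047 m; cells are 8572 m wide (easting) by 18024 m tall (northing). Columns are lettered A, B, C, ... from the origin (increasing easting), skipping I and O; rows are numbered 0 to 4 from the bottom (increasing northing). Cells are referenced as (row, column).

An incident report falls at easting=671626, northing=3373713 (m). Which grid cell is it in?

Column index: ⌊(671626 − 659805) / 8572⌋ = ⌊1.379⌋ = 1 → column B
Row offset from origin: ⌊(3373713 − 3333047) / 18024⌋ = ⌊2.256⌋ = 2 → row 2

(2, B)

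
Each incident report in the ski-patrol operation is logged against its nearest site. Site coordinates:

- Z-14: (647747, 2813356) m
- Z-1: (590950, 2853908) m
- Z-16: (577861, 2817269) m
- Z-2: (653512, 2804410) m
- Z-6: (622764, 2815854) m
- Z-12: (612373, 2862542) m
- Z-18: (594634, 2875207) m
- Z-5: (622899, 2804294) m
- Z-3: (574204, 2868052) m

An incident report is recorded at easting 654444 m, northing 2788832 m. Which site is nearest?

Squared distances to each site:
Z-14: 646276385.000; Z-1: 8266373812.000; Z-16: 6673618858.000; Z-2: 243542708.000; Z-6: 1733810884.000; Z-12: 7203133141.000; Z-18: 11037876725.000; Z-5: 1234160469.000; Z-3: 12714266000.000.
Minimum at Z-2.

Z-2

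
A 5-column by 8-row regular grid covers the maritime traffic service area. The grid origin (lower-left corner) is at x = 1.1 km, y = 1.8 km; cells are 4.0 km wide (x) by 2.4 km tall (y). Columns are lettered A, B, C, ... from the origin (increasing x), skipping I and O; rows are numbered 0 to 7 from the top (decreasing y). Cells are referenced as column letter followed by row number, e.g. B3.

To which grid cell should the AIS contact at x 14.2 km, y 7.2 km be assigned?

D5

Column index: ⌊(14.2 − 1.1) / 4.0⌋ = ⌊3.275⌋ = 3 → column D
Row offset from origin: ⌊(7.2 − 1.8) / 2.4⌋ = ⌊2.250⌋ = 2 → row 5 (counted from top)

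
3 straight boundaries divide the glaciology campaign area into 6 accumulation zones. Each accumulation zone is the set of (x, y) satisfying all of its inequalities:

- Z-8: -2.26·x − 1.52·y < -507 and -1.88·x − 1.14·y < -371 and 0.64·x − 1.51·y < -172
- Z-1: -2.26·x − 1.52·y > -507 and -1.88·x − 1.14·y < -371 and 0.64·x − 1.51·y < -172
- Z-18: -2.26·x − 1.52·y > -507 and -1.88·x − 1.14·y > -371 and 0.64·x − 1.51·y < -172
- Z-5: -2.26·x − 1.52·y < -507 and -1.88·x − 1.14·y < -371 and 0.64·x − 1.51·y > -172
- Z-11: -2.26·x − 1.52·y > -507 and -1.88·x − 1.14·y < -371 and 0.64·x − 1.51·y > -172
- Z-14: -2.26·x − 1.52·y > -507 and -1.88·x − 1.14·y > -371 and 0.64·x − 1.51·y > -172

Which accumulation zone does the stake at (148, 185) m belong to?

Z-8

-2.26·148 − 1.52·185 = -615.680, which is < -507
-1.88·148 − 1.14·185 = -489.140, which is < -371
0.64·148 − 1.51·185 = -184.630, which is < -172
This sign pattern matches Z-8.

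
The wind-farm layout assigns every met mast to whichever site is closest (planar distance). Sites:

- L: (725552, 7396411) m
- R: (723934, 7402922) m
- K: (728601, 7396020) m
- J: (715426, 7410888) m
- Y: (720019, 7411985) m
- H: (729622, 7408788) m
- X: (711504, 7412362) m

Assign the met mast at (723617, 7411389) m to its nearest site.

Y

Squared distances to each site:
L: 228084709.000; R: 71790578.000; K: 261046417.000; J: 67343482.000; Y: 13300820.000; H: 42825226.000; X: 147671498.000.
Minimum at Y.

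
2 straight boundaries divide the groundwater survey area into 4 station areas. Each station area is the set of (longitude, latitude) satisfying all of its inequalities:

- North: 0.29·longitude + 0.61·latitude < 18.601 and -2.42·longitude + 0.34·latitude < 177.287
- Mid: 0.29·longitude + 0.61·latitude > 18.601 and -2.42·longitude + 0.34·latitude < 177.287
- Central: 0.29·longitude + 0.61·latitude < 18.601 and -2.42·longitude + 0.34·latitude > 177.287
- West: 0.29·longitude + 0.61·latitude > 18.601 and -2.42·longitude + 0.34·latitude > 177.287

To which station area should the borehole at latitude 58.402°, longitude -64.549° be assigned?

0.29·-64.549 + 0.61·58.402 = 16.906, which is < 18.601
-2.42·-64.549 + 0.34·58.402 = 176.065, which is < 177.287
This sign pattern matches North.

North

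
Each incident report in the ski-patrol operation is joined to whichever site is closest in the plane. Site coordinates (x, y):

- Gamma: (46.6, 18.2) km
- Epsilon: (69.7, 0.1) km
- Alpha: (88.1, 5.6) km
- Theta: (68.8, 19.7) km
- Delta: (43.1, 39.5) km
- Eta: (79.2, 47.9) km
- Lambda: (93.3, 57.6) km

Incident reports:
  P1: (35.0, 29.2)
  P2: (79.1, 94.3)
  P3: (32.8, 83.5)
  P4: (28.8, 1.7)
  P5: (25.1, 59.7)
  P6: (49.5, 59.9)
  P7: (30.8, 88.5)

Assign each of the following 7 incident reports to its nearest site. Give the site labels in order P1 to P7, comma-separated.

Delta, Lambda, Delta, Gamma, Delta, Delta, Delta

P1 → Delta (d²=171.70)
P2 → Lambda (d²=1548.53)
P3 → Delta (d²=2042.09)
P4 → Gamma (d²=589.09)
P5 → Delta (d²=732.04)
P6 → Delta (d²=457.12)
P7 → Delta (d²=2552.29)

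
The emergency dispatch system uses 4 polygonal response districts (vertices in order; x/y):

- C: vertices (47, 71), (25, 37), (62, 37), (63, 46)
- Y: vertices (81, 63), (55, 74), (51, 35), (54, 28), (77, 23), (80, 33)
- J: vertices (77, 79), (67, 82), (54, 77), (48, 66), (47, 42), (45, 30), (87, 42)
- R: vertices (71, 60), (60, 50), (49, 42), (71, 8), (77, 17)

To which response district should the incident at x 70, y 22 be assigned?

Cast a ray rightward from (70, 22). For each polygon, the edges (by vertex number in listed order) whose endpoints lie on opposite sides of y = 22, where each meets that height, and whether that is right or left of the point:
C: no edge straddles that height → 0 crossings.
Y: no edge straddles that height → 0 crossings.
J: no edge straddles that height → 0 crossings.
R: 3–4 at x≈61.9 (left), 5–1 at x≈76.3 (right) → 1 crossing.
Only R has an odd count, so the point is inside R.

R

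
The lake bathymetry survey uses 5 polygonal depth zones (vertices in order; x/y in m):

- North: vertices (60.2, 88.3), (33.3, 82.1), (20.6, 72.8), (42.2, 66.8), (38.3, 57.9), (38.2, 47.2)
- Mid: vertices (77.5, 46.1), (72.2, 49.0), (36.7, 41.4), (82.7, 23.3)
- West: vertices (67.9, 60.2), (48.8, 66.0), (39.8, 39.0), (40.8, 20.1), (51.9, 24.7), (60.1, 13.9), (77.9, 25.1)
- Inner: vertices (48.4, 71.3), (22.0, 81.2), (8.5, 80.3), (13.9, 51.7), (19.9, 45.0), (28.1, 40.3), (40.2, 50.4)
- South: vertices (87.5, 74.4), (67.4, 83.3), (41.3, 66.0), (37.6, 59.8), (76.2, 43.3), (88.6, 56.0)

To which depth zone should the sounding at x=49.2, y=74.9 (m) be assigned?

Cast a ray rightward from (49.2, 74.9). For each polygon, the edges (by vertex number in listed order) whose endpoints lie on opposite sides of y = 74.9, where each meets that height, and whether that is right or left of the point:
North: 2–3 at x≈23.47 (left), 6–1 at x≈53.03 (right) → 1 crossing.
Mid: no edge straddles that height → 0 crossings.
West: no edge straddles that height → 0 crossings.
Inner: 1–2 at x≈38.80 (left), 3–4 at x≈9.52 (left) → 0 crossings.
South: 1–2 at x≈86.37 (right), 2–3 at x≈54.73 (right) → 2 crossings.
Only North has an odd count, so the point is inside North.

North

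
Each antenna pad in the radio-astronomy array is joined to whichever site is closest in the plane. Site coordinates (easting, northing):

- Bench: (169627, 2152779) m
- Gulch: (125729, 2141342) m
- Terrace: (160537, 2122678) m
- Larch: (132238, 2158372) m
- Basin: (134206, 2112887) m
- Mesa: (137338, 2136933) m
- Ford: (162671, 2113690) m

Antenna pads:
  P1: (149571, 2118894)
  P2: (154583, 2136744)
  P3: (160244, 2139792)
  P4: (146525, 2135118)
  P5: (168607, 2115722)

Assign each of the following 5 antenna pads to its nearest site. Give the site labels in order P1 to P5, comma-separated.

P1 → Terrace (d²=134571812.00)
P2 → Terrace (d²=233302472.00)
P3 → Bench (d²=256702858.00)
P4 → Mesa (d²=87695194.00)
P5 → Ford (d²=39365120.00)

Terrace, Terrace, Bench, Mesa, Ford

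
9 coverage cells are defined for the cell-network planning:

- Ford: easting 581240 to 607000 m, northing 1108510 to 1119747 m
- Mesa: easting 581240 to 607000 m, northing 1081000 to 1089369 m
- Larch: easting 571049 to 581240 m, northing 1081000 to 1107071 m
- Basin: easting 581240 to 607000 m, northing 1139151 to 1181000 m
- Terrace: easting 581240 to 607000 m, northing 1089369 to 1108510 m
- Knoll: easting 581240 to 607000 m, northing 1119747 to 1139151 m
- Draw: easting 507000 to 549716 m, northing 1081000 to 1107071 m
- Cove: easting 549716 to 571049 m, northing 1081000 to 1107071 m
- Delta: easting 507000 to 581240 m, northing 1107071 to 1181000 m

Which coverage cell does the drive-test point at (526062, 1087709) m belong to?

The point has easting = 526062 and northing = 1087709.
Only Draw satisfies 507000 ≤ easting ≤ 549716 and 1081000 ≤ northing ≤ 1107071.

Draw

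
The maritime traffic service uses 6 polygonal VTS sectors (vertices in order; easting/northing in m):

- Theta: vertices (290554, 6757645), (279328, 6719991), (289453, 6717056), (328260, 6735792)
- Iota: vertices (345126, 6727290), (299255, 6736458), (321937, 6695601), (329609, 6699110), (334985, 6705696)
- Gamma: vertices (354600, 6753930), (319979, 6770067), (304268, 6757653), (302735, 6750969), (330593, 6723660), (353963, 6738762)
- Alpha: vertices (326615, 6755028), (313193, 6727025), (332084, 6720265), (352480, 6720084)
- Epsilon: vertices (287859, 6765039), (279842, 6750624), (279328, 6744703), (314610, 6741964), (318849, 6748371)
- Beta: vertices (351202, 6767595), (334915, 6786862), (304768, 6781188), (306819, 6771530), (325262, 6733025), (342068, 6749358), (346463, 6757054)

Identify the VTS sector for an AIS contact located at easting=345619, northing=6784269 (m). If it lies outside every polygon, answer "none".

Cast a ray rightward from (345619, 6784269). For each polygon, the edges (by vertex number in listed order) whose endpoints lie on opposite sides of northing = 6784269, where each meets that height, and whether that is right or left of the point:
Theta: no edge straddles that height → 0 crossings.
Iota: no edge straddles that height → 0 crossings.
Gamma: no edge straddles that height → 0 crossings.
Alpha: no edge straddles that height → 0 crossings.
Epsilon: no edge straddles that height → 0 crossings.
Beta: 1–2 at easting≈337106.9 (left), 2–3 at easting≈321137.9 (left) → 0 crossings.
All counts are even, so the point lies outside every listed polygon.

none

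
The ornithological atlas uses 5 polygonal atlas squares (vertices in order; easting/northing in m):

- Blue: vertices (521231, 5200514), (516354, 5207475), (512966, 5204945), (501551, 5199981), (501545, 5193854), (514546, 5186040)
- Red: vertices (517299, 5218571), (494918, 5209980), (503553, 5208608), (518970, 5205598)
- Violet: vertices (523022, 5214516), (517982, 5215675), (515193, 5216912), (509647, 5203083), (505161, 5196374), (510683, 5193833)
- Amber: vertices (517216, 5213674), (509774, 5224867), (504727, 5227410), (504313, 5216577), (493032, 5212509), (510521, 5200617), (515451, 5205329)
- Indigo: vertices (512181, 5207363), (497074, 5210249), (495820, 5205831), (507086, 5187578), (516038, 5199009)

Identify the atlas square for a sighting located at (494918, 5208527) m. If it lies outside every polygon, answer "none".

none

Cast a ray rightward from (494918, 5208527). For each polygon, the edges (by vertex number in listed order) whose endpoints lie on opposite sides of northing = 5208527, where each meets that height, and whether that is right or left of the point:
Blue: no edge straddles that height → 0 crossings.
Red: 3–4 at easting≈503967.9 (right), 4–1 at easting≈518592.7 (right) → 2 crossings.
Violet: 3–4 at easting≈511830.3 (right), 6–1 at easting≈519449.1 (right) → 2 crossings.
Amber: 5–6 at easting≈498888.1 (right), 7–1 at easting≈516127.4 (right) → 2 crossings.
Indigo: 1–2 at easting≈506087.9 (right), 2–3 at easting≈496585.2 (right) → 2 crossings.
All counts are even, so the point lies outside every listed polygon.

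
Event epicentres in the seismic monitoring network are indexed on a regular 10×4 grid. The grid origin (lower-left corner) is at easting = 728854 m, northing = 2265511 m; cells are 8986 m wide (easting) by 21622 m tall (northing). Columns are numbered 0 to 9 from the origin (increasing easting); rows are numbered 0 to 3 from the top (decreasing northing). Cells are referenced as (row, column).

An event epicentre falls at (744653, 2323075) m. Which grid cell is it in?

(1, 1)

Column index: ⌊(744653 − 728854) / 8986⌋ = ⌊1.758⌋ = 1
Row offset from origin: ⌊(2323075 − 2265511) / 21622⌋ = ⌊2.662⌋ = 2 → row 1 (counted from top)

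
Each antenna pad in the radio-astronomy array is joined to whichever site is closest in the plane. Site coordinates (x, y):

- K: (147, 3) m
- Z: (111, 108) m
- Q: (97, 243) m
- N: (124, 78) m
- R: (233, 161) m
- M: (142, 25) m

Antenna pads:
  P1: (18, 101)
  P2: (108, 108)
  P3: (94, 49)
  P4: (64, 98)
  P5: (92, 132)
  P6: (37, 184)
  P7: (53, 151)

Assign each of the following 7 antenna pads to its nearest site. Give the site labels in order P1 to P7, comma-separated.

P1 → Z (d²=8698.00)
P2 → Z (d²=9.00)
P3 → N (d²=1741.00)
P4 → Z (d²=2309.00)
P5 → Z (d²=937.00)
P6 → Q (d²=7081.00)
P7 → Z (d²=5213.00)

Z, Z, N, Z, Z, Q, Z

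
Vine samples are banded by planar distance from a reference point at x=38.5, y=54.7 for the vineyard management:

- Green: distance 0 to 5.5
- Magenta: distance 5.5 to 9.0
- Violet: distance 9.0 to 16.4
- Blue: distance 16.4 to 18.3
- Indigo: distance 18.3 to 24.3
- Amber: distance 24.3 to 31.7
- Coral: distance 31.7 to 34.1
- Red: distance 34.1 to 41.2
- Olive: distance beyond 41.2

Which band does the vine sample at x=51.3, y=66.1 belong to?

Blue

Distance = √((51.3−38.5)² + (66.1−54.7)²) = √(163.840 + 129.960) = 17.141.
16.4 ≤ 17.141 < 18.3 → Blue.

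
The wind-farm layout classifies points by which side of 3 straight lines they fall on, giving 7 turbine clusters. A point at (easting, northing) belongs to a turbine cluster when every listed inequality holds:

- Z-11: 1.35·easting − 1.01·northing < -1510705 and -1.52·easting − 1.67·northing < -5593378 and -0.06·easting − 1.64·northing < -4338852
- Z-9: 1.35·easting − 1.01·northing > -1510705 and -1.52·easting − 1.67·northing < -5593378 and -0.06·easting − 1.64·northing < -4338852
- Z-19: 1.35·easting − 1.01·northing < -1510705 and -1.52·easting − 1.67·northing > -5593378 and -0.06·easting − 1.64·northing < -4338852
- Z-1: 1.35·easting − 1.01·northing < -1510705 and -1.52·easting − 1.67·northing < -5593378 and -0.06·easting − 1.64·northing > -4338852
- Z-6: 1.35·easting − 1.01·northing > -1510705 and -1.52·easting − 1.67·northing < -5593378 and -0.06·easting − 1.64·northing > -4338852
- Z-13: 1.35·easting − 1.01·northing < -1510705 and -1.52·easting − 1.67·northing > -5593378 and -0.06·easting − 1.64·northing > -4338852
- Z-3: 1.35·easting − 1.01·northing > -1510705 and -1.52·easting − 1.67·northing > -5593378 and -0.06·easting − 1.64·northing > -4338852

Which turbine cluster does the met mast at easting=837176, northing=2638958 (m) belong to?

1.35·837176 − 1.01·2638958 = -1535159.980, which is < -1510705
-1.52·837176 − 1.67·2638958 = -5679567.380, which is < -5593378
-0.06·837176 − 1.64·2638958 = -4378121.680, which is < -4338852
This sign pattern matches Z-11.

Z-11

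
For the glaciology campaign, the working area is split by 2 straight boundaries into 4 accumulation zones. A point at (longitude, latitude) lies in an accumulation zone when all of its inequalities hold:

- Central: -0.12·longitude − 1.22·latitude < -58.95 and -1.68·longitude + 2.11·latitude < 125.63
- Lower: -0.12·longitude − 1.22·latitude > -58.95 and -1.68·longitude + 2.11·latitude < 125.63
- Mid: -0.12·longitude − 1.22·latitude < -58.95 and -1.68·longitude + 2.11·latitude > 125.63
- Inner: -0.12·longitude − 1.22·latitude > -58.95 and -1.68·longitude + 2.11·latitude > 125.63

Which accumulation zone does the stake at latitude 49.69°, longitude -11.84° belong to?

-0.12·-11.84 − 1.22·49.69 = -59.201, which is < -58.95
-1.68·-11.84 + 2.11·49.69 = 124.737, which is < 125.63
This sign pattern matches Central.

Central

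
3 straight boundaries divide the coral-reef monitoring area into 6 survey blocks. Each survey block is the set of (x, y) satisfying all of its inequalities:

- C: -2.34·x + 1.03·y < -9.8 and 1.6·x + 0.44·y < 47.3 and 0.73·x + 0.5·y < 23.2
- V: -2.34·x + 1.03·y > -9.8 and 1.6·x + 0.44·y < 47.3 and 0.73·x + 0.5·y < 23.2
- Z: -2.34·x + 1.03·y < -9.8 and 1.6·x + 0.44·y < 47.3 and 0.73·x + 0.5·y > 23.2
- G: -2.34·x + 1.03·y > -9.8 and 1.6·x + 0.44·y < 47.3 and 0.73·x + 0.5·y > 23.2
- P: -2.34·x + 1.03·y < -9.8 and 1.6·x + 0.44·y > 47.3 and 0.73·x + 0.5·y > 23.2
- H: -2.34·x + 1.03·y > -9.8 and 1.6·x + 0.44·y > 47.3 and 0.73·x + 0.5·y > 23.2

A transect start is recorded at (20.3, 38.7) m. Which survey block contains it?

H

-2.34·20.3 + 1.03·38.7 = -7.641, which is > -9.8
1.6·20.3 + 0.44·38.7 = 49.508, which is > 47.3
0.73·20.3 + 0.5·38.7 = 34.169, which is > 23.2
This sign pattern matches H.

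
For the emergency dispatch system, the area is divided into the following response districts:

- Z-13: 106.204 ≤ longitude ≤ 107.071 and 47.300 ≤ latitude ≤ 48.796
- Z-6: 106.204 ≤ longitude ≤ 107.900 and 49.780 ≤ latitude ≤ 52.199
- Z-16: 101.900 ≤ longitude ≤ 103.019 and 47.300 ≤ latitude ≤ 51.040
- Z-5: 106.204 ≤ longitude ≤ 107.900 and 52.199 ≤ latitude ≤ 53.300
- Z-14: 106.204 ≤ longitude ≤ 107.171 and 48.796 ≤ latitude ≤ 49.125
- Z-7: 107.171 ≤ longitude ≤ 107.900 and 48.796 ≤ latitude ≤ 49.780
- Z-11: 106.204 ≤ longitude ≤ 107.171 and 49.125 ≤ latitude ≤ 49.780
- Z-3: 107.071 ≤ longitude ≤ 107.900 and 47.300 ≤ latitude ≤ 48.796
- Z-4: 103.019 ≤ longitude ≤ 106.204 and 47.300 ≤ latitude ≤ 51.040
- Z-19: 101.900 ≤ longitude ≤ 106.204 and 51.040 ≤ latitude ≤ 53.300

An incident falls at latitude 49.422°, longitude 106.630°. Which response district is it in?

The point has longitude = 106.630 and latitude = 49.422.
Only Z-11 satisfies 106.204 ≤ longitude ≤ 107.171 and 49.125 ≤ latitude ≤ 49.780.

Z-11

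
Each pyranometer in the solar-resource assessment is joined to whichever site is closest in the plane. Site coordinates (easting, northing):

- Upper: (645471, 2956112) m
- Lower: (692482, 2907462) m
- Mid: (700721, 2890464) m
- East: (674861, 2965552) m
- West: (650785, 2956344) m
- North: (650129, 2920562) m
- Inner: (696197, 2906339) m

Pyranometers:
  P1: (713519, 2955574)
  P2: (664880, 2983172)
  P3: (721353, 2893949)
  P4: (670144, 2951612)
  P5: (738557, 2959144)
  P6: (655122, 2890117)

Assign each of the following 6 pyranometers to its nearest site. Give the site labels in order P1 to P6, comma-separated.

East, East, Mid, East, East, North

P1 → East (d²=1594001448.00)
P2 → East (d²=410084761.00)
P3 → Mid (d²=437824649.00)
P4 → East (d²=216573689.00)
P5 → East (d²=4098242880.00)
P6 → North (d²=951828074.00)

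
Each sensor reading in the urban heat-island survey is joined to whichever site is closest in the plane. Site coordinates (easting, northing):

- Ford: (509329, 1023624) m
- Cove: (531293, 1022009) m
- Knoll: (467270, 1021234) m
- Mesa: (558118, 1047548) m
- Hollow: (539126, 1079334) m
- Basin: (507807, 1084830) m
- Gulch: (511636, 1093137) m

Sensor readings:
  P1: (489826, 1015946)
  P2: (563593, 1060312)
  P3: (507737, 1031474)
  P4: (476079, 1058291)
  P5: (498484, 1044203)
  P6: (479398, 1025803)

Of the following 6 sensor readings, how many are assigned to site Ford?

3

P1 → Ford
P2 → Mesa
P3 → Ford
P4 → Knoll
P5 → Ford
P6 → Knoll
3 of the 6 go to Ford.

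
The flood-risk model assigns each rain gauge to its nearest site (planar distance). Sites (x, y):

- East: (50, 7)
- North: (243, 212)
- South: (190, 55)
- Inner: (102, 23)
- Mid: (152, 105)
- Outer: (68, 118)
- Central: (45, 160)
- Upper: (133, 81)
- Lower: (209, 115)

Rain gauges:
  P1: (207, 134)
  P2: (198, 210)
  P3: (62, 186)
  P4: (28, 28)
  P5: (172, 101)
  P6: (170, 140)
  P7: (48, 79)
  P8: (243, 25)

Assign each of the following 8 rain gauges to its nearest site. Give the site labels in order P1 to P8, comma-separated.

Lower, North, Central, East, Mid, Mid, Outer, South

P1 → Lower (d²=365.00)
P2 → North (d²=2029.00)
P3 → Central (d²=965.00)
P4 → East (d²=925.00)
P5 → Mid (d²=416.00)
P6 → Mid (d²=1549.00)
P7 → Outer (d²=1921.00)
P8 → South (d²=3709.00)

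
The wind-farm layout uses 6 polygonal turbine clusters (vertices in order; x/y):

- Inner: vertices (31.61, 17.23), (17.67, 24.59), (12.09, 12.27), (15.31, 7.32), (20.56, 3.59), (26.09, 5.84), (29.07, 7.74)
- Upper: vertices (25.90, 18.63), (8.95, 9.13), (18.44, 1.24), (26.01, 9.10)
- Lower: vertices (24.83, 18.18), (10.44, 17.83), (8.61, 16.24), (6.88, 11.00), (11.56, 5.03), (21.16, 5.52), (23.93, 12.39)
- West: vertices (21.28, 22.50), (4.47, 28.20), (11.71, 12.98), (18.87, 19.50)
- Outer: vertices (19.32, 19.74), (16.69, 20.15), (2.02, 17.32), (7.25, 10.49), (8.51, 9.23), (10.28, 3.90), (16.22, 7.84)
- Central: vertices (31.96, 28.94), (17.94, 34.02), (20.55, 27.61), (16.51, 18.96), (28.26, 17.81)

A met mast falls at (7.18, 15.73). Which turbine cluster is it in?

Cast a ray rightward from (7.18, 15.73). For each polygon, the edges (by vertex number in listed order) whose endpoints lie on opposite sides of y = 15.73, where each meets that height, and whether that is right or left of the point:
Inner: 2–3 at x≈13.657 (right), 7–1 at x≈31.209 (right) → 2 crossings.
Upper: 1–2 at x≈20.726 (right), 4–1 at x≈25.933 (right) → 2 crossings.
Lower: 3–4 at x≈8.442 (right), 7–1 at x≈24.449 (right) → 2 crossings.
West: 2–3 at x≈10.402 (right), 3–4 at x≈14.730 (right) → 2 crossings.
Outer: 3–4 at x≈3.238 (left), 7–1 at x≈18.275 (right) → 1 crossing.
Central: no edge straddles that height → 0 crossings.
Only Outer has an odd count, so the point is inside Outer.

Outer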